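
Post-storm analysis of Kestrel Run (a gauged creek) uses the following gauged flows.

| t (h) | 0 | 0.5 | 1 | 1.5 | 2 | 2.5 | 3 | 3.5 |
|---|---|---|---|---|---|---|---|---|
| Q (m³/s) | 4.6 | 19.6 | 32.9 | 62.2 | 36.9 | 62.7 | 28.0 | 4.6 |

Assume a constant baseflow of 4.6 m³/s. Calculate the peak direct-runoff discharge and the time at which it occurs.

Q_p = 58.1 m³/s at t = 2.5 h

Subtracting baseflow gives direct-runoff ordinates: 0.0, 15.0, 28.3, 57.6, 32.3, 58.1, 23.4, 0.0 m³/s.
The maximum is 58.1 m³/s, occurring at the reading for t = 2.5 h.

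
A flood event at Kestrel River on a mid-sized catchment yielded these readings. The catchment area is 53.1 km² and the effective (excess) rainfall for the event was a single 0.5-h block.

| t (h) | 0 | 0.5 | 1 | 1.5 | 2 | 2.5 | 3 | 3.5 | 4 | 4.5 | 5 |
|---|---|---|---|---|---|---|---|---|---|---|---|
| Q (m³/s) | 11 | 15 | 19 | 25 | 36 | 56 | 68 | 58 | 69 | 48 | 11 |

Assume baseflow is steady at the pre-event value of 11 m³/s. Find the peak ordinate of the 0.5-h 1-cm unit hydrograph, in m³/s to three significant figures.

Direct runoff: 0.0, 4.0, 8.0, 14.0, 25.0, 45.0, 57.0, 47.0, 58.0, 37.0, 0.0 m³/s; ΣQ_DR = 295.0 m³/s, peak = 58.0 m³/s.
Runoff depth d = ΣQ_DR·Δt / A = 295.0 × 1800 / (53.1 km²) = 10.00 mm.
The 1-cm UH is the DRH scaled by (10 mm)/d, so U_p = 58.0 × 10/10.00 = 58.0 m³/s.

U_p ≈ 58.0 m³/s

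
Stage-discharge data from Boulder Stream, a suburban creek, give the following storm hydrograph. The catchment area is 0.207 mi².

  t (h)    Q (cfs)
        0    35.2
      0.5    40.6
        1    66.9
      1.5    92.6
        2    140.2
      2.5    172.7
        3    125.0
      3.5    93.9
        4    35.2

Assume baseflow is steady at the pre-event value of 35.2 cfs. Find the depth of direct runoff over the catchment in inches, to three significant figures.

d ≈ 1.82 in

Direct runoff: 0.0, 5.4, 31.7, 57.4, 105.0, 137.5, 89.8, 58.7, 0.0 cfs; ΣQ_DR = 485.5 cfs.
V = ΣQ_DR · Δt = 485.5 × 1800 s = 8.739 × 10^5 ft³.
Over A = 0.207 mi², depth = V / A = 1.82 in.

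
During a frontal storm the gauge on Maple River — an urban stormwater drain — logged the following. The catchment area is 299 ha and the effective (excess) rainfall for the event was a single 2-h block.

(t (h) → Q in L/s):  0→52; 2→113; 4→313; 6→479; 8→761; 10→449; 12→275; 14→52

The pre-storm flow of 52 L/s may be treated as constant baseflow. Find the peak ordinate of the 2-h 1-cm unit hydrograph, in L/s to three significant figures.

Direct runoff: 0.0, 61.0, 261.0, 427.0, 709.0, 397.0, 223.0, 0.0 L/s; ΣQ_DR = 2078 L/s, peak = 709.0 L/s.
Runoff depth d = ΣQ_DR·Δt / A = 2078 × 7200 / (299 ha) = 5.004 mm.
The 1-cm UH is the DRH scaled by (10 mm)/d, so U_p = 709.0 × 10/5.004 = 1420 L/s.

U_p ≈ 1420 L/s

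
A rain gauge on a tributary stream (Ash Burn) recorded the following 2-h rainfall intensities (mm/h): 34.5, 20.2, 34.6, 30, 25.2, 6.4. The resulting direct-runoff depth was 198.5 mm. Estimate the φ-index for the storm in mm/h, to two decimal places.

Only the 5 blocks with intensity above φ contribute runoff: 34.5, 20.2, 34.6, 30, 25.2 mm/h.
Σ(I−φ)·Δt = d  ⇒  (34.5+20.2+34.6+30+25.2 − 5φ)·2 = 198.5
φ = (144.5 − 198.5/2) / 5 = 9.05 mm/h.

φ ≈ 9.05 mm/h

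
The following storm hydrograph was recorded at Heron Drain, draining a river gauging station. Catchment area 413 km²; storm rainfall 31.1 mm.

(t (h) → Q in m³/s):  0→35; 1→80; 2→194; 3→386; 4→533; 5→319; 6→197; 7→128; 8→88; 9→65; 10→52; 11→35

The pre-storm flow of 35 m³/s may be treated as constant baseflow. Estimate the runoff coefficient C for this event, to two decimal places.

C ≈ 0.47

ΣQ_DR = 1692 m³/s; V = ΣQ_DR·Δt = 6.091 × 10^6 m³.
Runoff depth d = V / A = 14.75 mm.
C = d / P = 14.75 / 31.1 = 0.47.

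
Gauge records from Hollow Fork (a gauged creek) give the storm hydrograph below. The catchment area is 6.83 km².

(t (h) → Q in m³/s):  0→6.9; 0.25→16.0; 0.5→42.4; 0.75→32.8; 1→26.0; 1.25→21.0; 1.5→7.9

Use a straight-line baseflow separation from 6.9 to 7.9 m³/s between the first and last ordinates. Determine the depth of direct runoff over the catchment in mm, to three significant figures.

d ≈ 13.3 mm

Direct runoff: 0.00, 8.93, 35.17, 25.40, 18.43, 13.27, 0.00 m³/s; ΣQ_DR = 101.2 m³/s.
V = ΣQ_DR · Δt = 101.2 × 900 s = 91080 m³.
Over A = 6.83 km², depth = V / A = 13.3 mm.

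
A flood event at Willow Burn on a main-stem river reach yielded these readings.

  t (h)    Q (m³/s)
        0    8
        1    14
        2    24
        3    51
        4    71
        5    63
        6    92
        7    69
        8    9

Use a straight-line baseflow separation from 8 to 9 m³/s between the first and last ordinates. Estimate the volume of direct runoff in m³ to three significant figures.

V ≈ 1.17 × 10^6 m³

Direct-runoff ordinates (Q − Q_b): 0.00, 5.88, 15.75, 42.62, 62.50, 54.38, 83.25, 60.12, 0.00 m³/s.
ΣQ_DR = 324.5 m³/s.
With Δt = 1 h = 3600 s, V = ΣQ_DR · Δt = 324.5 × 3600 = 1.17 × 10^6 m³.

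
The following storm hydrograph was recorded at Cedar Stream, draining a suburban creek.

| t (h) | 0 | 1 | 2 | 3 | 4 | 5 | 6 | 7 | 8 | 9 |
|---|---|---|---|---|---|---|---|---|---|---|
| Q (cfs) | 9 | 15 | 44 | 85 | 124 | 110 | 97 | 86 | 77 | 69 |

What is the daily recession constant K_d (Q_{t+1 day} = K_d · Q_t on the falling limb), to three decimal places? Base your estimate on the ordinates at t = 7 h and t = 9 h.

K_d ≈ 0.071

Between t = 7 h and t = 9 h the flow falls from 86 to 69 cfs over 2×1 h = 2 h.
Per-interval ratio K = (69/86)^(1/2) = 0.8957; K_d = K^(24/1) = 0.071.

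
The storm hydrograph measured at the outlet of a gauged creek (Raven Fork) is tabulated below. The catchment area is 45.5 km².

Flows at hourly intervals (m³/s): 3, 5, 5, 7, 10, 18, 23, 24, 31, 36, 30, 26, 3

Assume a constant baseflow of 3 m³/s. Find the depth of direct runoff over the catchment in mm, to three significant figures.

Direct runoff: 0.0, 2.0, 2.0, 4.0, 7.0, 15.0, 20.0, 21.0, 28.0, 33.0, 27.0, 23.0, 0.0 m³/s; ΣQ_DR = 182.0 m³/s.
V = ΣQ_DR · Δt = 182.0 × 3600 s = 6.552 × 10^5 m³.
Over A = 45.5 km², depth = V / A = 14.4 mm.

d ≈ 14.4 mm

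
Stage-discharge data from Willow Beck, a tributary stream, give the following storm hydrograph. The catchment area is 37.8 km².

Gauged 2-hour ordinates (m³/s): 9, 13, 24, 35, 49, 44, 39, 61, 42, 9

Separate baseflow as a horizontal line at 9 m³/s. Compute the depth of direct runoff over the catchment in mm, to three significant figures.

d ≈ 44.8 mm

Direct runoff: 0.0, 4.0, 15.0, 26.0, 40.0, 35.0, 30.0, 52.0, 33.0, 0.0 m³/s; ΣQ_DR = 235.0 m³/s.
V = ΣQ_DR · Δt = 235.0 × 7200 s = 1.692 × 10^6 m³.
Over A = 37.8 km², depth = V / A = 44.8 mm.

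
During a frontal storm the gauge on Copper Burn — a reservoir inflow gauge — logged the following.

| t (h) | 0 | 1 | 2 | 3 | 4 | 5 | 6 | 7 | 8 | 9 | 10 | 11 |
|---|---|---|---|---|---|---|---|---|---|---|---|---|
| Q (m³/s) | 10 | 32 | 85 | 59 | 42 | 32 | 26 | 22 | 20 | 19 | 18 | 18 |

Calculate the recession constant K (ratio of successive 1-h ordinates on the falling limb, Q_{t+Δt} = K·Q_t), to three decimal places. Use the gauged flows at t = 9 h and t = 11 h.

Using the recession-limb readings at t = 9 h and t = 11 h: Q falls from 19 to 18 m³/s over 2 intervals.
K = (Q₂/Q₁)^(1/2) = (18/19)^(1/2) = 0.973.

K ≈ 0.973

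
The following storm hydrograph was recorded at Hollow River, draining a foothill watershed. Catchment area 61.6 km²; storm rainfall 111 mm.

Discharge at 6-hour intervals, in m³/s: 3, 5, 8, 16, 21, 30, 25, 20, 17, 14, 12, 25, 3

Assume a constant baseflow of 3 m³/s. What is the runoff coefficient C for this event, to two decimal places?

C ≈ 0.51

ΣQ_DR = 160.0 m³/s; V = ΣQ_DR·Δt = 3.456 × 10^6 m³.
Runoff depth d = V / A = 56.10 mm.
C = d / P = 56.10 / 111 = 0.51.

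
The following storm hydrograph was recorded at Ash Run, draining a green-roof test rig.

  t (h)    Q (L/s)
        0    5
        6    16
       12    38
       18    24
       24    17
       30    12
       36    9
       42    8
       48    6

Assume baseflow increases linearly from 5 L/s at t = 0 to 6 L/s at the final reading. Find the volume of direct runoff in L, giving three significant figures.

Direct-runoff ordinates (Q − Q_b): 0.00, 10.88, 32.75, 18.62, 11.50, 6.38, 3.25, 2.12, 0.00 L/s.
ΣQ_DR = 85.50 L/s.
With Δt = 6 h = 21600 s, V = ΣQ_DR · Δt = 85.50 × 21600 = 1.85 × 10^6 L.

V ≈ 1.85 × 10^6 L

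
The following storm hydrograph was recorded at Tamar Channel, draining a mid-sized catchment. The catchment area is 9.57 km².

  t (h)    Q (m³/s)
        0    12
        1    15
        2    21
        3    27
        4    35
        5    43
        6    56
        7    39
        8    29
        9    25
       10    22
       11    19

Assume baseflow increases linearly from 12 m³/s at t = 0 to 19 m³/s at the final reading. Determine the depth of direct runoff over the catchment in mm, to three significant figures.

d ≈ 59.1 mm

Direct runoff: 0.00, 2.36, 7.73, 13.09, 20.45, 27.82, 40.18, 22.55, 11.91, 7.27, 3.64, 0.00 m³/s; ΣQ_DR = 157.0 m³/s.
V = ΣQ_DR · Δt = 157.0 × 3600 s = 5.652 × 10^5 m³.
Over A = 9.57 km², depth = V / A = 59.1 mm.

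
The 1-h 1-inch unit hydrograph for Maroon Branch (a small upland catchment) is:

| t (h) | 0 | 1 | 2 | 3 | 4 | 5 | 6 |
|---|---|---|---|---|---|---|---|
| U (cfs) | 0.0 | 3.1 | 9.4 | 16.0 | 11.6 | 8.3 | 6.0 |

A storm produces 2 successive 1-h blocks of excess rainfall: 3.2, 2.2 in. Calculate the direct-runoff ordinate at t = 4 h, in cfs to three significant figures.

By discrete convolution, Q_j = Σ (P_i / 1 in) · U_{j−i}.
At t = 4 h (j=4): Q = (3.2/1)·11.6 + (2.2/1)·16.0 = 72.3 cfs.

Q ≈ 72.3 cfs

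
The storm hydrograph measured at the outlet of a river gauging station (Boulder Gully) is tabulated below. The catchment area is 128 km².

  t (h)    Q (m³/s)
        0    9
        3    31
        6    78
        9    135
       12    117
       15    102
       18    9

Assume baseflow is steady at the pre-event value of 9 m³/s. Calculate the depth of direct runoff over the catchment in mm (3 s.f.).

Direct runoff: 0.0, 22.0, 69.0, 126.0, 108.0, 93.0, 0.0 m³/s; ΣQ_DR = 418.0 m³/s.
V = ΣQ_DR · Δt = 418.0 × 10800 s = 4.514 × 10^6 m³.
Over A = 128 km², depth = V / A = 35.3 mm.

d ≈ 35.3 mm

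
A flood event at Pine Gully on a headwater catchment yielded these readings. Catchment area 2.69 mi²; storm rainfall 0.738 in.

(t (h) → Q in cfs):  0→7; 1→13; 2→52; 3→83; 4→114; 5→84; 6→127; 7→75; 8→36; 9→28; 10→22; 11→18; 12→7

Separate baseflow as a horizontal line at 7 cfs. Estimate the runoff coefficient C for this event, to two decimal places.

ΣQ_DR = 575.0 cfs; V = ΣQ_DR·Δt = 2.070 × 10^6 ft³.
Runoff depth d = V / A = 0.3312 in.
C = d / P = 0.3312 / 0.738 = 0.45.

C ≈ 0.45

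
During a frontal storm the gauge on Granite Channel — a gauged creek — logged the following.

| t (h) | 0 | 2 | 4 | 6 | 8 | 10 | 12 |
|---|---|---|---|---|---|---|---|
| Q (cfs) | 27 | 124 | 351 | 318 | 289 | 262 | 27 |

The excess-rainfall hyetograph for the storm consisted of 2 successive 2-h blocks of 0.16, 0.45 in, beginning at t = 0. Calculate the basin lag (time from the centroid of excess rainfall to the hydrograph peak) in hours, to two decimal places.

Centroid of excess rainfall: t_c = Σ P_i·t̄_i / ΣP_i = 2.4754 h (block centres at 1, 3 h).
Hydrograph peak occurs at t = 4 h, so basin lag t_L = 4 − 2.4754 = 1.52 h.

t_L ≈ 1.52 h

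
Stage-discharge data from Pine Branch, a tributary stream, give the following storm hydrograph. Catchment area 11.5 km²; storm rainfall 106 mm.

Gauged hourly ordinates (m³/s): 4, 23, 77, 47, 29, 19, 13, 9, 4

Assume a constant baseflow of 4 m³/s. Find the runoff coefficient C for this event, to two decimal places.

ΣQ_DR = 189.0 m³/s; V = ΣQ_DR·Δt = 6.804 × 10^5 m³.
Runoff depth d = V / A = 59.17 mm.
C = d / P = 59.17 / 106 = 0.56.

C ≈ 0.56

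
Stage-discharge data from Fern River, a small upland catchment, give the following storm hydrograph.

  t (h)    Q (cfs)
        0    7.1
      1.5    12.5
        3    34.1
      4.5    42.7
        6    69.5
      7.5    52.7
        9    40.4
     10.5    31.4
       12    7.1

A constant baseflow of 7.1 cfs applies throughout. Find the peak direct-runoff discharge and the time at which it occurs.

Q_p = 62.4 cfs at t = 6 h

Subtracting baseflow gives direct-runoff ordinates: 0.0, 5.4, 27.0, 35.6, 62.4, 45.6, 33.3, 24.3, 0.0 cfs.
The maximum is 62.4 cfs, occurring at the reading for t = 6 h.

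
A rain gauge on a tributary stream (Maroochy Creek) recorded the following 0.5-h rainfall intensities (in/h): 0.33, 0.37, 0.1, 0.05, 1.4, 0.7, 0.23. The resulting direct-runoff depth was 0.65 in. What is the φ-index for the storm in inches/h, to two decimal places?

Only the 2 blocks with intensity above φ contribute runoff: 1.4, 0.7 in/h.
Σ(I−φ)·Δt = d  ⇒  (1.4+0.7 − 2φ)·0.5 = 0.65
φ = (2.100 − 0.65/0.5) / 2 = 0.40 in/h.

φ ≈ 0.40 in/h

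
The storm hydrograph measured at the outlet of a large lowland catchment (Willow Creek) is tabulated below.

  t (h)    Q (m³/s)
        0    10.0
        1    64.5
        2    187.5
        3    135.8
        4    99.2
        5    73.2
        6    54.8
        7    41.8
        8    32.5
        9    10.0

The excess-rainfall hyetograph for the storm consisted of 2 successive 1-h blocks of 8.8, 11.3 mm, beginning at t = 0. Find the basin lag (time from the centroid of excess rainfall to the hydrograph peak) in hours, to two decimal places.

Centroid of excess rainfall: t_c = Σ P_i·t̄_i / ΣP_i = 1.0622 h (block centres at 0.5, 1.5 h).
Hydrograph peak occurs at t = 2 h, so basin lag t_L = 2 − 1.0622 = 0.94 h.

t_L ≈ 0.94 h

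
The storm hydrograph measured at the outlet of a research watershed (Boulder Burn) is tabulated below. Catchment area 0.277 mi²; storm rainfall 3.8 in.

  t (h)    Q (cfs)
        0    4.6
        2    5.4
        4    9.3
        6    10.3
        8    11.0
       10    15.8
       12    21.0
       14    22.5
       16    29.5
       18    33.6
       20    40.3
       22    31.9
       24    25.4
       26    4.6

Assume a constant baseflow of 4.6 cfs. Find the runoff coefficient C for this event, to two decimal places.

ΣQ_DR = 200.8 cfs; V = ΣQ_DR·Δt = 1.446 × 10^6 ft³.
Runoff depth d = V / A = 2.247 in.
C = d / P = 2.247 / 3.8 = 0.59.

C ≈ 0.59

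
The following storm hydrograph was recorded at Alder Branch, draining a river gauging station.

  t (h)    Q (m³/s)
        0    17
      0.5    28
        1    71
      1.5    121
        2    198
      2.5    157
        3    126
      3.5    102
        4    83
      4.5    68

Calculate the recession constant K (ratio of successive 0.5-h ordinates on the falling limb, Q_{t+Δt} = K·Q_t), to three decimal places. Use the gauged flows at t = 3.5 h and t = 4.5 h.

Using the recession-limb readings at t = 3.5 h and t = 4.5 h: Q falls from 102 to 68 m³/s over 2 intervals.
K = (Q₂/Q₁)^(1/2) = (68/102)^(1/2) = 0.816.

K ≈ 0.816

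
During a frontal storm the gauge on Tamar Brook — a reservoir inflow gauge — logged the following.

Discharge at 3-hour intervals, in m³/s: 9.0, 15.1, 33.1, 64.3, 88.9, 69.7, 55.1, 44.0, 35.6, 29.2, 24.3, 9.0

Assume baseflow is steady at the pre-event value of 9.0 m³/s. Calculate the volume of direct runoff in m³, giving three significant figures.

Direct-runoff ordinates (Q − Q_b): 0.0, 6.1, 24.1, 55.3, 79.9, 60.7, 46.1, 35.0, 26.6, 20.2, 15.3, 0.0 m³/s.
ΣQ_DR = 369.3 m³/s.
With Δt = 3 h = 10800 s, V = ΣQ_DR · Δt = 369.3 × 10800 = 3.99 × 10^6 m³.

V ≈ 3.99 × 10^6 m³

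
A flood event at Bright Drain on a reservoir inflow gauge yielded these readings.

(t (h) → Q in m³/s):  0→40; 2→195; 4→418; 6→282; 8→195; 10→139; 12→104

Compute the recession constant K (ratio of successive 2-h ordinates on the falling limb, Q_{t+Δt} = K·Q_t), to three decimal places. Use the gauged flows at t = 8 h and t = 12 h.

K ≈ 0.730

Using the recession-limb readings at t = 8 h and t = 12 h: Q falls from 195 to 104 m³/s over 2 intervals.
K = (Q₂/Q₁)^(1/2) = (104/195)^(1/2) = 0.730.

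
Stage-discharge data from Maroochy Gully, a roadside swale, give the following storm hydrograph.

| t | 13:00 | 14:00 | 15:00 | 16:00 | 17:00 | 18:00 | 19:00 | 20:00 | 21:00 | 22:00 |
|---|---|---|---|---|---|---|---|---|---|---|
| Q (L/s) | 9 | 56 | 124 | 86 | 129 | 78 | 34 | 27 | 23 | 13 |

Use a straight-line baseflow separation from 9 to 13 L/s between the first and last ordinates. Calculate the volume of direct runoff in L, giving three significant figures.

V ≈ 1.69 × 10^6 L

Direct-runoff ordinates (Q − Q_b): 0.00, 46.56, 114.11, 75.67, 118.22, 66.78, 22.33, 14.89, 10.44, 0.00 L/s.
ΣQ_DR = 469.0 L/s.
With Δt = 1 h = 3600 s, V = ΣQ_DR · Δt = 469.0 × 3600 = 1.69 × 10^6 L.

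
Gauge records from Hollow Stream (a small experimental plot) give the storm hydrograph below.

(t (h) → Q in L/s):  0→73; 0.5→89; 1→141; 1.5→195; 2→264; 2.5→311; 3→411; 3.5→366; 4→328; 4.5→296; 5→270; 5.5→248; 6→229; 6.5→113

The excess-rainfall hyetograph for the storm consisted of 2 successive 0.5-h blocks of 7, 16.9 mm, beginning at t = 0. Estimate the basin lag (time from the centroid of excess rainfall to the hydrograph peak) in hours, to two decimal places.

Centroid of excess rainfall: t_c = Σ P_i·t̄_i / ΣP_i = 0.6036 h (block centres at 0.25, 0.75 h).
Hydrograph peak occurs at t = 3 h, so basin lag t_L = 3 − 0.6036 = 2.40 h.

t_L ≈ 2.40 h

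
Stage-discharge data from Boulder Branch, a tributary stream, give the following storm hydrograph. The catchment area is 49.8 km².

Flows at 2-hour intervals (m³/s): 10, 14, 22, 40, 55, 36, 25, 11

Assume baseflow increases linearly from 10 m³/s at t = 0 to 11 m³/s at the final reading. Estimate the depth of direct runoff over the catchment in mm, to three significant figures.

Direct runoff: 0.00, 3.86, 11.71, 29.57, 44.43, 25.29, 14.14, 0.00 m³/s; ΣQ_DR = 129.0 m³/s.
V = ΣQ_DR · Δt = 129.0 × 7200 s = 9.288 × 10^5 m³.
Over A = 49.8 km², depth = V / A = 18.7 mm.

d ≈ 18.7 mm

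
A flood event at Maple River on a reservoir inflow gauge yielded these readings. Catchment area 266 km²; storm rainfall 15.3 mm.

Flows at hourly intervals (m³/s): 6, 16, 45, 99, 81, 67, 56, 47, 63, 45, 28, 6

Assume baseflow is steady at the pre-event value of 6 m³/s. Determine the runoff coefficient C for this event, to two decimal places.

ΣQ_DR = 487.0 m³/s; V = ΣQ_DR·Δt = 1.753 × 10^6 m³.
Runoff depth d = V / A = 6.591 mm.
C = d / P = 6.591 / 15.3 = 0.43.

C ≈ 0.43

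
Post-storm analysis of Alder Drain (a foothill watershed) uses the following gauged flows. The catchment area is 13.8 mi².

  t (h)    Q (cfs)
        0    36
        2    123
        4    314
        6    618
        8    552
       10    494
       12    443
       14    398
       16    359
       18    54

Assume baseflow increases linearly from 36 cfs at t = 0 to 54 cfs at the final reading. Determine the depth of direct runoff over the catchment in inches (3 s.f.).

d ≈ 0.660 in

Direct runoff: 0.00, 85.00, 274.00, 576.00, 508.00, 448.00, 395.00, 348.00, 307.00, 0.00 cfs; ΣQ_DR = 2941 cfs.
V = ΣQ_DR · Δt = 2941 × 7200 s = 2.118 × 10^7 ft³.
Over A = 13.8 mi², depth = V / A = 0.660 in.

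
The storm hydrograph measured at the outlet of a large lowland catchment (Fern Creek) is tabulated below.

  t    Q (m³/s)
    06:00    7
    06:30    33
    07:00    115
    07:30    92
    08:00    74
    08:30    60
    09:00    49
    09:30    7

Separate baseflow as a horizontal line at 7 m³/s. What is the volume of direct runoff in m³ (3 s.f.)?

V ≈ 6.86 × 10^5 m³

Direct-runoff ordinates (Q − Q_b): 0.0, 26.0, 108.0, 85.0, 67.0, 53.0, 42.0, 0.0 m³/s.
ΣQ_DR = 381.0 m³/s.
With Δt = 0.5 h = 1800 s, V = ΣQ_DR · Δt = 381.0 × 1800 = 6.86 × 10^5 m³.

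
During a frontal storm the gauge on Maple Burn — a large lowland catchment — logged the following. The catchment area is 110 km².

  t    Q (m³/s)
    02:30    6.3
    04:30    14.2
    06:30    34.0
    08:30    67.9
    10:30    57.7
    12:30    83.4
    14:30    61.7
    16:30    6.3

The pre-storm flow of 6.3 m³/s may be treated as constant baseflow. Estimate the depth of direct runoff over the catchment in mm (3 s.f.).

d ≈ 18.4 mm

Direct runoff: 0.0, 7.9, 27.7, 61.6, 51.4, 77.1, 55.4, 0.0 m³/s; ΣQ_DR = 281.1 m³/s.
V = ΣQ_DR · Δt = 281.1 × 7200 s = 2.024 × 10^6 m³.
Over A = 110 km², depth = V / A = 18.4 mm.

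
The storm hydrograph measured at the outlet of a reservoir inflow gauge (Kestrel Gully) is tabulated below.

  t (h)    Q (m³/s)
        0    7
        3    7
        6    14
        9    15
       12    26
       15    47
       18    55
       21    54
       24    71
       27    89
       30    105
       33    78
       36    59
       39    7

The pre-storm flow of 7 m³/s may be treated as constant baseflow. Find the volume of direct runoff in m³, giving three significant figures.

Direct-runoff ordinates (Q − Q_b): 0.0, 0.0, 7.0, 8.0, 19.0, 40.0, 48.0, 47.0, 64.0, 82.0, 98.0, 71.0, 52.0, 0.0 m³/s.
ΣQ_DR = 536.0 m³/s.
With Δt = 3 h = 10800 s, V = ΣQ_DR · Δt = 536.0 × 10800 = 5.79 × 10^6 m³.

V ≈ 5.79 × 10^6 m³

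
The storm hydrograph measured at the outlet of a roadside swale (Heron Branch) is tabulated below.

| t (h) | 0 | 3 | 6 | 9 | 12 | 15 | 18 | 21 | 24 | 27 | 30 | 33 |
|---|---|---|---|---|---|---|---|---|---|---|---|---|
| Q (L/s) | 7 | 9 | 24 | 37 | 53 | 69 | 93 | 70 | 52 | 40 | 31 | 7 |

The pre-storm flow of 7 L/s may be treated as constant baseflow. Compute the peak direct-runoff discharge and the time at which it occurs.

Q_p = 86.0 L/s at t = 18 h

Subtracting baseflow gives direct-runoff ordinates: 0.0, 2.0, 17.0, 30.0, 46.0, 62.0, 86.0, 63.0, 45.0, 33.0, 24.0, 0.0 L/s.
The maximum is 86.0 L/s, occurring at the reading for t = 18 h.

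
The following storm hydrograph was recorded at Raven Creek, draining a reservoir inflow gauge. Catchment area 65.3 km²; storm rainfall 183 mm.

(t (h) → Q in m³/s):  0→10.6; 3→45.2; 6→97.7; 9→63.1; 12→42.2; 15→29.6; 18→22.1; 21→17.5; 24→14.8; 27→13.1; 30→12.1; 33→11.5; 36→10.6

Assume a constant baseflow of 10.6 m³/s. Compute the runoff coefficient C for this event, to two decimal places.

C ≈ 0.23

ΣQ_DR = 252.3 m³/s; V = ΣQ_DR·Δt = 2.725 × 10^6 m³.
Runoff depth d = V / A = 41.73 mm.
C = d / P = 41.73 / 183 = 0.23.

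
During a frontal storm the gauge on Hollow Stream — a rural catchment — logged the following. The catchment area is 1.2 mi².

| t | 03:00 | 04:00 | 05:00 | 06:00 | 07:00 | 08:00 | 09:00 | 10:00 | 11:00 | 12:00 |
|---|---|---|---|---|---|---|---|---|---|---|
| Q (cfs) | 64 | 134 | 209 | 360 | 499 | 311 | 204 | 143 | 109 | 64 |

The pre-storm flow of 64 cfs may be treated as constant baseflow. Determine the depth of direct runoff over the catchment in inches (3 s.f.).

d ≈ 1.88 in

Direct runoff: 0.0, 70.0, 145.0, 296.0, 435.0, 247.0, 140.0, 79.0, 45.0, 0.0 cfs; ΣQ_DR = 1457 cfs.
V = ΣQ_DR · Δt = 1457 × 3600 s = 5.245 × 10^6 ft³.
Over A = 1.2 mi², depth = V / A = 1.88 in.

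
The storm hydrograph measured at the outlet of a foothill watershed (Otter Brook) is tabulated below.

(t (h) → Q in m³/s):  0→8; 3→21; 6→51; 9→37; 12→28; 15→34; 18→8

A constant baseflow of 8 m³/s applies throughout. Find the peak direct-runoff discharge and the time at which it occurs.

Q_p = 43.0 m³/s at t = 6 h

Subtracting baseflow gives direct-runoff ordinates: 0.0, 13.0, 43.0, 29.0, 20.0, 26.0, 0.0 m³/s.
The maximum is 43.0 m³/s, occurring at the reading for t = 6 h.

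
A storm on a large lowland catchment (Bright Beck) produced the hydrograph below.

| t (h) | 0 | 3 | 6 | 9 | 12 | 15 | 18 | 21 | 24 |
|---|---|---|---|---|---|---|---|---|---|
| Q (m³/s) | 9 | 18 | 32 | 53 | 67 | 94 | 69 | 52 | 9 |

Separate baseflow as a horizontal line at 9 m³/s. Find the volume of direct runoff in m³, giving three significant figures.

V ≈ 3.48 × 10^6 m³

Direct-runoff ordinates (Q − Q_b): 0.0, 9.0, 23.0, 44.0, 58.0, 85.0, 60.0, 43.0, 0.0 m³/s.
ΣQ_DR = 322.0 m³/s.
With Δt = 3 h = 10800 s, V = ΣQ_DR · Δt = 322.0 × 10800 = 3.48 × 10^6 m³.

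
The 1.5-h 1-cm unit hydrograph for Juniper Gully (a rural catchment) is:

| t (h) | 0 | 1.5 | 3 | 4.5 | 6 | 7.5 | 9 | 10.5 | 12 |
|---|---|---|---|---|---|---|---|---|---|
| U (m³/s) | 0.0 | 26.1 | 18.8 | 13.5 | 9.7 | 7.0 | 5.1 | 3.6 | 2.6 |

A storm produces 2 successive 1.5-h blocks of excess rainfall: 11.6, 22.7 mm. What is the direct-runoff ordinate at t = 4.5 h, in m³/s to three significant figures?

By discrete convolution, Q_j = Σ (P_i / 10 mm) · U_{j−i}.
At t = 4.5 h (j=3): Q = (11.6/10)·13.5 + (22.7/10)·18.8 = 58.3 m³/s.

Q ≈ 58.3 m³/s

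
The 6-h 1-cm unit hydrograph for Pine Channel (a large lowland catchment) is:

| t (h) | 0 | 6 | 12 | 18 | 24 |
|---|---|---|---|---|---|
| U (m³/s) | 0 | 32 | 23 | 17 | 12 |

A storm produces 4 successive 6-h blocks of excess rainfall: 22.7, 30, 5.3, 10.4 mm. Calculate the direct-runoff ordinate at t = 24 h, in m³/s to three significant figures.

By discrete convolution, Q_j = Σ (P_i / 10 mm) · U_{j−i}.
At t = 24 h (j=4): Q = (22.7/10)·12 + (30/10)·17 + (5.3/10)·23 + (10.4/10)·32 = 124 m³/s.

Q ≈ 124 m³/s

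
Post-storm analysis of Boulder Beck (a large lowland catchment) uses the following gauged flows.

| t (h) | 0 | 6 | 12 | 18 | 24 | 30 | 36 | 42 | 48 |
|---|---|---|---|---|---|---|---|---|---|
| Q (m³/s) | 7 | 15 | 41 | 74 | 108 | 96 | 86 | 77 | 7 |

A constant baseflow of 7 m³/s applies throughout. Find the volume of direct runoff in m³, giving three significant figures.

V ≈ 9.68 × 10^6 m³

Direct-runoff ordinates (Q − Q_b): 0.0, 8.0, 34.0, 67.0, 101.0, 89.0, 79.0, 70.0, 0.0 m³/s.
ΣQ_DR = 448.0 m³/s.
With Δt = 6 h = 21600 s, V = ΣQ_DR · Δt = 448.0 × 21600 = 9.68 × 10^6 m³.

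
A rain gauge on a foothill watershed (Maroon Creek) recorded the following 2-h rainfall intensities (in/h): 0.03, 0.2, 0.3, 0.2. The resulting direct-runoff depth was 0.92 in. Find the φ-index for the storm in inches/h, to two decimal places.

Only the 3 blocks with intensity above φ contribute runoff: 0.2, 0.3, 0.2 in/h.
Σ(I−φ)·Δt = d  ⇒  (0.2+0.3+0.2 − 3φ)·2 = 0.92
φ = (0.7000 − 0.92/2) / 3 = 0.08 in/h.

φ ≈ 0.08 in/h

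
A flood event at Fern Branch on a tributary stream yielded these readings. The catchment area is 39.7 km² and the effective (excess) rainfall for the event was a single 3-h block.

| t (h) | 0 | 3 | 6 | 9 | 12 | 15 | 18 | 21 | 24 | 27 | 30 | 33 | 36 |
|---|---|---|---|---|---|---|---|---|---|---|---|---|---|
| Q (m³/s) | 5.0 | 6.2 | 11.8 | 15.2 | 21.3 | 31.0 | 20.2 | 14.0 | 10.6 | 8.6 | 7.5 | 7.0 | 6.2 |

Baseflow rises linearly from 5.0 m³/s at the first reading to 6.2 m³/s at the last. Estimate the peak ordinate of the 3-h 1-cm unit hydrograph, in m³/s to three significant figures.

Direct runoff: 0.00, 1.10, 6.60, 9.90, 15.90, 25.50, 14.60, 8.30, 4.80, 2.70, 1.50, 0.90, 0.00 m³/s; ΣQ_DR = 91.80 m³/s, peak = 25.50 m³/s.
Runoff depth d = ΣQ_DR·Δt / A = 91.80 × 10800 / (39.7 km²) = 24.97 mm.
The 1-cm UH is the DRH scaled by (10 mm)/d, so U_p = 25.50 × 10/24.97 = 10.2 m³/s.

U_p ≈ 10.2 m³/s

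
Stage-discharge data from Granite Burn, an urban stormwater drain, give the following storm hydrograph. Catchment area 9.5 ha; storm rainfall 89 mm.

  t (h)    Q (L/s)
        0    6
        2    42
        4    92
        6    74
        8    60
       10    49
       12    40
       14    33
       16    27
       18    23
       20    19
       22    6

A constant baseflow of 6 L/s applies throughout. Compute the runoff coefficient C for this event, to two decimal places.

C ≈ 0.34

ΣQ_DR = 399.0 L/s; V = ΣQ_DR·Δt = 2.873 × 10^6 L.
Runoff depth d = V / A = 30.24 mm.
C = d / P = 30.24 / 89 = 0.34.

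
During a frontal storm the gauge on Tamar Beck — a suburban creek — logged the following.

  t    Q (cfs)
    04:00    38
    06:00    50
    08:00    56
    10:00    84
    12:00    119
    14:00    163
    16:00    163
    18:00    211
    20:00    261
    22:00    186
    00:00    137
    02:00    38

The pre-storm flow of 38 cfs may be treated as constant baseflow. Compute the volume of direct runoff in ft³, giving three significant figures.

V ≈ 7.56 × 10^6 ft³

Direct-runoff ordinates (Q − Q_b): 0.0, 12.0, 18.0, 46.0, 81.0, 125.0, 125.0, 173.0, 223.0, 148.0, 99.0, 0.0 cfs.
ΣQ_DR = 1050 cfs.
With Δt = 2 h = 7200 s, V = ΣQ_DR · Δt = 1050 × 7200 = 7.56 × 10^6 ft³.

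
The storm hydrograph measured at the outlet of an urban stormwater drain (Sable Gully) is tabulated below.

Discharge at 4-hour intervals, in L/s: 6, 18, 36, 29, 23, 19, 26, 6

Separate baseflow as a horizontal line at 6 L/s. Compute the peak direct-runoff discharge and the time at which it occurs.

Q_p = 30.0 L/s at t = 8 h

Subtracting baseflow gives direct-runoff ordinates: 0.0, 12.0, 30.0, 23.0, 17.0, 13.0, 20.0, 0.0 L/s.
The maximum is 30.0 L/s, occurring at the reading for t = 8 h.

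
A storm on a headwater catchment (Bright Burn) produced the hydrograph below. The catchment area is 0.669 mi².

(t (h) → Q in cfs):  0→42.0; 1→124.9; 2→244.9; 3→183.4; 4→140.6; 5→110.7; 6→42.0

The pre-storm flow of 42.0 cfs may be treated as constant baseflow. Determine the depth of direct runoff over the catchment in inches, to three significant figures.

d ≈ 1.38 in

Direct runoff: 0.0, 82.9, 202.9, 141.4, 98.6, 68.7, 0.0 cfs; ΣQ_DR = 594.5 cfs.
V = ΣQ_DR · Δt = 594.5 × 3600 s = 2.140 × 10^6 ft³.
Over A = 0.669 mi², depth = V / A = 1.38 in.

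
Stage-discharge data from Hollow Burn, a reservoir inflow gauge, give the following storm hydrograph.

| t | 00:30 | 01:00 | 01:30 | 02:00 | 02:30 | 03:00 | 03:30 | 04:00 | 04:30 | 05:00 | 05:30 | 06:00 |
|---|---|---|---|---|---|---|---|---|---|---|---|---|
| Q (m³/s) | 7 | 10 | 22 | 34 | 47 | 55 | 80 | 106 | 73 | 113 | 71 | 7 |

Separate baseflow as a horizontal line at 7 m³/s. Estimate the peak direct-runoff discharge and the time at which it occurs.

Subtracting baseflow gives direct-runoff ordinates: 0.0, 3.0, 15.0, 27.0, 40.0, 48.0, 73.0, 99.0, 66.0, 106.0, 64.0, 0.0 m³/s.
The maximum is 106.0 m³/s, occurring at the reading for t = 05:00.

Q_p = 106.0 m³/s at t = 05:00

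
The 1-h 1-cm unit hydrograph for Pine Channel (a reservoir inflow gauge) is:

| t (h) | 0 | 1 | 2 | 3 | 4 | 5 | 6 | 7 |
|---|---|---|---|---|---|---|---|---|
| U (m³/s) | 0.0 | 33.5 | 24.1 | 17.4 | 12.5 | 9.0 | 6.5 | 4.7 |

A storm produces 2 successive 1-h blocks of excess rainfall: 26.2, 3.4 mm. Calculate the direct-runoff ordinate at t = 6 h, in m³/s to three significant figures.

Q ≈ 20.1 m³/s

By discrete convolution, Q_j = Σ (P_i / 10 mm) · U_{j−i}.
At t = 6 h (j=6): Q = (26.2/10)·6.5 + (3.4/10)·9.0 = 20.1 m³/s.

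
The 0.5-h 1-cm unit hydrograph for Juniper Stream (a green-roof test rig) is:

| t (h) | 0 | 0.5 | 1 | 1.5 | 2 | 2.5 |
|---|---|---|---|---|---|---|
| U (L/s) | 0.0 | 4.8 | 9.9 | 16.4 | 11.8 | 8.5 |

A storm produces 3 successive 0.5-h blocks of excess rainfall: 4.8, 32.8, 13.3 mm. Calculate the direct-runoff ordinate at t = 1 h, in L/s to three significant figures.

By discrete convolution, Q_j = Σ (P_i / 10 mm) · U_{j−i}.
At t = 1 h (j=2): Q = (4.8/10)·9.9 + (32.8/10)·4.8 + (13.3/10)·0.0 = 20.5 L/s.

Q ≈ 20.5 L/s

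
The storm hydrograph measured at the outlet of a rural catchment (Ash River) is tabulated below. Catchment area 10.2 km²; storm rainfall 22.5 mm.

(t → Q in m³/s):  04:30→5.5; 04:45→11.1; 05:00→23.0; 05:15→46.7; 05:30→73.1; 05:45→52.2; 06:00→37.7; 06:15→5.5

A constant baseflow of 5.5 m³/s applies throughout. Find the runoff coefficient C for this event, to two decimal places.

ΣQ_DR = 210.8 m³/s; V = ΣQ_DR·Δt = 1.897 × 10^5 m³.
Runoff depth d = V / A = 18.60 mm.
C = d / P = 18.60 / 22.5 = 0.83.

C ≈ 0.83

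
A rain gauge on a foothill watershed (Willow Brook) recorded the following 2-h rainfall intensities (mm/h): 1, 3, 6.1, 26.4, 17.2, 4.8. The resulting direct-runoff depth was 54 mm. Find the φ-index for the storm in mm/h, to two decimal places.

Only the 2 blocks with intensity above φ contribute runoff: 26.4, 17.2 mm/h.
Σ(I−φ)·Δt = d  ⇒  (26.4+17.2 − 2φ)·2 = 54
φ = (43.60 − 54/2) / 2 = 8.30 mm/h.

φ ≈ 8.30 mm/h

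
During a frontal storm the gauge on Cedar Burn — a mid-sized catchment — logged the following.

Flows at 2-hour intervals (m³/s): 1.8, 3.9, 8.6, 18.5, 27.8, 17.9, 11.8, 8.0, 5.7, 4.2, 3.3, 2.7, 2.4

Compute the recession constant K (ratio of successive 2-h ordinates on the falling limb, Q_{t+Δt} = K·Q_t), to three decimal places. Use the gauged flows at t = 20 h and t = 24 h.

K ≈ 0.853

Using the recession-limb readings at t = 20 h and t = 24 h: Q falls from 3.3 to 2.4 m³/s over 2 intervals.
K = (Q₂/Q₁)^(1/2) = (2.4/3.3)^(1/2) = 0.853.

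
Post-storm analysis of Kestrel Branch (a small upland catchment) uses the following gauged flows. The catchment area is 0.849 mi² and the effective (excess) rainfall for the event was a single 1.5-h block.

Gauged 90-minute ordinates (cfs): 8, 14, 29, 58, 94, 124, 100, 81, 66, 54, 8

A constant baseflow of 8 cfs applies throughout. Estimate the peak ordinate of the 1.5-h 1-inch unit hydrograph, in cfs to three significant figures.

Direct runoff: 0.0, 6.0, 21.0, 50.0, 86.0, 116.0, 92.0, 73.0, 58.0, 46.0, 0.0 cfs; ΣQ_DR = 548.0 cfs, peak = 116.0 cfs.
Runoff depth d = ΣQ_DR·Δt / A = 548.0 × 5400 / (0.849 mi²) = 1.500 in.
The 1-inch UH is the DRH scaled by (1 in)/d, so U_p = 116.0 × 1/1.500 = 77.3 cfs.

U_p ≈ 77.3 cfs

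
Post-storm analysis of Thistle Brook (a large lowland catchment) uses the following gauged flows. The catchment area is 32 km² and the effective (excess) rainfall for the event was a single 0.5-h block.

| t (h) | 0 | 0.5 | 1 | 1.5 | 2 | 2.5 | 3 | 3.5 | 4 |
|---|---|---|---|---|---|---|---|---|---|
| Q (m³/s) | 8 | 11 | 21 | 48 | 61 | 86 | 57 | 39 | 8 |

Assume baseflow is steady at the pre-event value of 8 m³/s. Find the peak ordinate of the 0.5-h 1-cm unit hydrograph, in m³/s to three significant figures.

U_p ≈ 51.9 m³/s

Direct runoff: 0.0, 3.0, 13.0, 40.0, 53.0, 78.0, 49.0, 31.0, 0.0 m³/s; ΣQ_DR = 267.0 m³/s, peak = 78.0 m³/s.
Runoff depth d = ΣQ_DR·Δt / A = 267.0 × 1800 / (32 km²) = 15.02 mm.
The 1-cm UH is the DRH scaled by (10 mm)/d, so U_p = 78.0 × 10/15.02 = 51.9 m³/s.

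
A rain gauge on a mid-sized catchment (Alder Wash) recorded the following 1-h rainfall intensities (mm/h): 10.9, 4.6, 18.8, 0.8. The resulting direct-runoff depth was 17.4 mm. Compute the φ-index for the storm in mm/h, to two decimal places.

φ ≈ 6.15 mm/h

Only the 2 blocks with intensity above φ contribute runoff: 10.9, 18.8 mm/h.
Σ(I−φ)·Δt = d  ⇒  (10.9+18.8 − 2φ)·1 = 17.4
φ = (29.70 − 17.4/1) / 2 = 6.15 mm/h.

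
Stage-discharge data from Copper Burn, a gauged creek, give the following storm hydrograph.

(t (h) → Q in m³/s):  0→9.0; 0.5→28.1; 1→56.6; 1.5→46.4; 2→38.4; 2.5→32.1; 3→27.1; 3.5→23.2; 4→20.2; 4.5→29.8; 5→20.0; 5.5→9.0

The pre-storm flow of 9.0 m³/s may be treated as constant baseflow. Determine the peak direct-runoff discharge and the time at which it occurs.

Subtracting baseflow gives direct-runoff ordinates: 0.0, 19.1, 47.6, 37.4, 29.4, 23.1, 18.1, 14.2, 11.2, 20.8, 11.0, 0.0 m³/s.
The maximum is 47.6 m³/s, occurring at the reading for t = 1 h.

Q_p = 47.6 m³/s at t = 1 h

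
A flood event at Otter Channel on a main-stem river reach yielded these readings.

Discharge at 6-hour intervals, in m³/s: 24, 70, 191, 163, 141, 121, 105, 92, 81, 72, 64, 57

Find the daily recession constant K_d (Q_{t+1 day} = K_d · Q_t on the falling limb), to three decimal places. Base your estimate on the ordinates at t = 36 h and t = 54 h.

K_d ≈ 0.605

Between t = 36 h and t = 54 h the flow falls from 105 to 72 m³/s over 3×6 h = 18 h.
Per-interval ratio K = (72/105)^(1/3) = 0.8818; K_d = K^(24/6) = 0.605.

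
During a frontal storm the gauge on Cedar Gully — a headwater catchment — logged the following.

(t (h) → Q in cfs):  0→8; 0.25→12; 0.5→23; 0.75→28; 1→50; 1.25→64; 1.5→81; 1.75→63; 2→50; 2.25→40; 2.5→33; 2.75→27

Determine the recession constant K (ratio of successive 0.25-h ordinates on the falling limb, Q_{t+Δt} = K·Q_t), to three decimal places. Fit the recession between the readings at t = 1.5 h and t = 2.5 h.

Using the recession-limb readings at t = 1.5 h and t = 2.5 h: Q falls from 81 to 33 cfs over 4 intervals.
K = (Q₂/Q₁)^(1/4) = (33/81)^(1/4) = 0.799.

K ≈ 0.799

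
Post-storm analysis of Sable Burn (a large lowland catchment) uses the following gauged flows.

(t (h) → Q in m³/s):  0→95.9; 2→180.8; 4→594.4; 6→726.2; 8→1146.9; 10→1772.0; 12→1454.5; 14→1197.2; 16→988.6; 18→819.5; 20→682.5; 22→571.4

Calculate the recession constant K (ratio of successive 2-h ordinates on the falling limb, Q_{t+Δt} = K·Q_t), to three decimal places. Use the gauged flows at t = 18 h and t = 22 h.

Using the recession-limb readings at t = 18 h and t = 22 h: Q falls from 819.5 to 571.4 m³/s over 2 intervals.
K = (Q₂/Q₁)^(1/2) = (571.4/819.5)^(1/2) = 0.835.

K ≈ 0.835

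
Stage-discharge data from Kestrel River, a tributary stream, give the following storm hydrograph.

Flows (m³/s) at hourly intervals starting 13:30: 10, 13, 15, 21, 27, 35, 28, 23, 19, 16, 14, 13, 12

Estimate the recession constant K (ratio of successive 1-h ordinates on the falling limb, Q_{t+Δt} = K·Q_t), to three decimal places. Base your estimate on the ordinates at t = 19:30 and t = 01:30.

K ≈ 0.868

Using the recession-limb readings at t = 19:30 and t = 01:30: Q falls from 28 to 12 m³/s over 6 intervals.
K = (Q₂/Q₁)^(1/6) = (12/28)^(1/6) = 0.868.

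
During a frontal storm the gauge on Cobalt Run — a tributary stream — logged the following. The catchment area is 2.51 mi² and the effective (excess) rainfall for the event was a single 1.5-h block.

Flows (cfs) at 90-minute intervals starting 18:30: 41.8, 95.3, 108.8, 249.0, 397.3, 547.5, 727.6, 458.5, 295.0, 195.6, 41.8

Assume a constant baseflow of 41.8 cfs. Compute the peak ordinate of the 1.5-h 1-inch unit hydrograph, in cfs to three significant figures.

U_p ≈ 274 cfs

Direct runoff: 0.0, 53.5, 67.0, 207.2, 355.5, 505.7, 685.8, 416.7, 253.2, 153.8, 0.0 cfs; ΣQ_DR = 2698 cfs, peak = 685.8 cfs.
Runoff depth d = ΣQ_DR·Δt / A = 2698 × 5400 / (2.51 mi²) = 2.499 in.
The 1-inch UH is the DRH scaled by (1 in)/d, so U_p = 685.8 × 1/2.499 = 274 cfs.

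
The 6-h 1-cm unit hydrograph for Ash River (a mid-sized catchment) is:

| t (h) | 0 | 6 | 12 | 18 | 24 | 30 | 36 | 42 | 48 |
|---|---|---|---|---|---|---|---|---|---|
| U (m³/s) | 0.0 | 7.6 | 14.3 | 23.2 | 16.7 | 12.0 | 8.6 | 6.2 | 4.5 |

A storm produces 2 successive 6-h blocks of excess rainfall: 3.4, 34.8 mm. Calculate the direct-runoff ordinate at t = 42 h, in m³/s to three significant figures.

Q ≈ 32.0 m³/s

By discrete convolution, Q_j = Σ (P_i / 10 mm) · U_{j−i}.
At t = 42 h (j=7): Q = (3.4/10)·6.2 + (34.8/10)·8.6 = 32.0 m³/s.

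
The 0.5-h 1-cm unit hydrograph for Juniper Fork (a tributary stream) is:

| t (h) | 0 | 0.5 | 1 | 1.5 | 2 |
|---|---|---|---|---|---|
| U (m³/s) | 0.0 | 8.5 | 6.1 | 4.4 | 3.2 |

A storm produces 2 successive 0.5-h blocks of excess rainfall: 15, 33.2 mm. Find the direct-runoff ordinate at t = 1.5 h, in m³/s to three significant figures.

By discrete convolution, Q_j = Σ (P_i / 10 mm) · U_{j−i}.
At t = 1.5 h (j=3): Q = (15/10)·4.4 + (33.2/10)·6.1 = 26.9 m³/s.

Q ≈ 26.9 m³/s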